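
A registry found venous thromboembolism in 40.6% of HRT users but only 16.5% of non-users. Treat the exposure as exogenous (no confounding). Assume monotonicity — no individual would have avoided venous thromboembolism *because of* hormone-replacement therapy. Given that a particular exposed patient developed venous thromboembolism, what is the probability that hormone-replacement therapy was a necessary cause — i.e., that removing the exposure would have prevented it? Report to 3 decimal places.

p₁ = 0.406, p₀ = 0.165.
Under exogeneity and monotonicity, PN = (p₁ − p₀) / p₁.
PN = (0.406 − 0.165) / 0.406 = 0.241 / 0.406 ≈ 0.5936

PN ≈ 0.594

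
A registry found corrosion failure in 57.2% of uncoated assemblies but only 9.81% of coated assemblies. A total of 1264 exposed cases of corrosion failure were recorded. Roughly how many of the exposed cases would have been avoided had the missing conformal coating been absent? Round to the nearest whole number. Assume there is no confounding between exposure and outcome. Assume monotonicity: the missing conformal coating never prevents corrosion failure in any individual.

p₁ = 0.572, p₀ = 0.0981.
PN = (p₁ − p₀)/p₁ = (0.572 − 0.0981) / 0.572 ≈ 0.82850.
Attributable cases ≈ PN × (exposed cases) = 0.82850 × 1264 ≈ 1047.22.

about 1047 cases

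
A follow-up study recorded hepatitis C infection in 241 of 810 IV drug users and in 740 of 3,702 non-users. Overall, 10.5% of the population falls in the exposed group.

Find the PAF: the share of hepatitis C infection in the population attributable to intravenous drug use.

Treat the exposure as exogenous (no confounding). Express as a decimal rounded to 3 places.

PAF ≈ 0.049

p₁ = P(outcome | exposed) = 241/810 = 0.29753
p₀ = P(outcome | unexposed) = 740/3702 = 0.19989
Overall risk P(Y=1) = π·p₁ + (1−π)·p₀ = 0.105×0.29753 + 0.895×0.19989 = 0.21014.
Under exogeneity, PAF = [P(Y=1) − p₀] / P(Y=1).
PAF = (0.21014 − 0.19989) / 0.21014 ≈ 0.0488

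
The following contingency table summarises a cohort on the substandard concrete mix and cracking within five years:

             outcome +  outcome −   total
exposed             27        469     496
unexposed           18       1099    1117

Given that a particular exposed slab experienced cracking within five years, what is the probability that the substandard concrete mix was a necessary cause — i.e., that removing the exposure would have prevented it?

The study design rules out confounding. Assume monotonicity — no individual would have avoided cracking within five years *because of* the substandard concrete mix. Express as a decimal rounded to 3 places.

PN ≈ 0.704

p₁ = P(outcome | exposed) = 27/496 = 0.054435
p₀ = P(outcome | unexposed) = 18/1117 = 0.016115
Under exogeneity and monotonicity, PN = (p₁ − p₀)/p₁.
PN = (0.054435 − 0.016115) / 0.054435 ≈ 0.7040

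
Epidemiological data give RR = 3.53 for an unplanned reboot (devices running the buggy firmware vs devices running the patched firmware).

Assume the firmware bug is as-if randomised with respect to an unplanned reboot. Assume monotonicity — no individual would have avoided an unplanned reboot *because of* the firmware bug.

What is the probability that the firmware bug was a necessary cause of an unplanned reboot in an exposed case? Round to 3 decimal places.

Under exogeneity and monotonicity, PN = (RR − 1) / RR = 1 − 1/RR.
PN = (3.53 − 1) / 3.53 = 2.53 / 3.53 ≈ 0.7167

PN ≈ 0.717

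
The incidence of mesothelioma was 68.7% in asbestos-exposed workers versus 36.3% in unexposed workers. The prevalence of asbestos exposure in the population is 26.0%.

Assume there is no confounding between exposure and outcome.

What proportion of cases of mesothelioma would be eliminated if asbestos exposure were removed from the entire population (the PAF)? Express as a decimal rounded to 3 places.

p₁ = 0.687, p₀ = 0.363.
Overall risk P(Y=1) = π·p₁ + (1−π)·p₀ = 0.26×0.687 + 0.74×0.363 = 0.44724.
Under exogeneity, PAF = [P(Y=1) − p₀] / P(Y=1).
PAF = (0.44724 − 0.363) / 0.44724 ≈ 0.1884

PAF ≈ 0.188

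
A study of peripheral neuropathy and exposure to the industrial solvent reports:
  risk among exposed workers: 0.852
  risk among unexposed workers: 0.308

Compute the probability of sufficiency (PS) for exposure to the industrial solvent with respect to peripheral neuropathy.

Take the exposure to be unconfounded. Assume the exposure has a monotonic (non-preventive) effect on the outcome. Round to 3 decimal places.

PS ≈ 0.786

Let p₁ = 0.852, p₀ = 0.308.
Under exogeneity and monotonicity, PS = (p₁ − p₀) / (1 − p₀).
PS = (0.852 − 0.308) / (1 − 0.308) = 0.544 / 0.692 ≈ 0.7861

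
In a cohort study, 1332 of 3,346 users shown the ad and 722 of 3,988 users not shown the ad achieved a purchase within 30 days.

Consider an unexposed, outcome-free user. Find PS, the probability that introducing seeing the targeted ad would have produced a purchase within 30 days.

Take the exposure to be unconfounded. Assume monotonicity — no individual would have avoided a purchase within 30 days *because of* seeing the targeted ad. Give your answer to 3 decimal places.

PS ≈ 0.265

p₁ = P(outcome | exposed) = 1332/3346 = 0.39809
p₀ = P(outcome | unexposed) = 722/3988 = 0.18104
Under exogeneity and monotonicity, PS = (p₁ − p₀) / (1 − p₀).
PS = (0.39809 − 0.18104) / (1 − 0.18104) = 0.21704 / 0.81896 ≈ 0.2650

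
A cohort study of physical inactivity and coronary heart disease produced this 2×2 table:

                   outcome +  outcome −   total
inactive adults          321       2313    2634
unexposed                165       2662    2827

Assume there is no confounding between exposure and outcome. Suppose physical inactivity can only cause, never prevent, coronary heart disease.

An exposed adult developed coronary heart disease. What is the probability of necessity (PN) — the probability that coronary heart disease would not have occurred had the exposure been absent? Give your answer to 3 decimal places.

PN ≈ 0.521

p₁ = P(outcome | exposed) = 321/2634 = 0.12187
p₀ = P(outcome | unexposed) = 165/2827 = 0.058366
Under exogeneity and monotonicity, PN = (p₁ − p₀)/p₁.
PN = (0.12187 − 0.058366) / 0.12187 ≈ 0.5211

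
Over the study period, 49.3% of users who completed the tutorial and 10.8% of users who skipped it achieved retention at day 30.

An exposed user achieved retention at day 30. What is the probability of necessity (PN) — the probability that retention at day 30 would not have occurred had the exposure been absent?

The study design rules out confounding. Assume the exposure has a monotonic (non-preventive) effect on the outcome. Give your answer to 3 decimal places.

PN ≈ 0.781

p₁ = 0.493, p₀ = 0.108.
Under exogeneity and monotonicity, PN = (p₁ − p₀) / p₁.
PN = (0.493 − 0.108) / 0.493 = 0.385 / 0.493 ≈ 0.7809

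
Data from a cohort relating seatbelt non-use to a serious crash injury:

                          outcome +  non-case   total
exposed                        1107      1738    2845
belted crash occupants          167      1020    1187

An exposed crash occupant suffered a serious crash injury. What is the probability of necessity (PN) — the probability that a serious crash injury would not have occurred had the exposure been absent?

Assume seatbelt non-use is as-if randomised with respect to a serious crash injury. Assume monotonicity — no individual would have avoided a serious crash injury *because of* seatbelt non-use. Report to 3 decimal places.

p₁ = P(outcome | exposed) = 1107/2845 = 0.3891
p₀ = P(outcome | unexposed) = 167/1187 = 0.14069
Under exogeneity and monotonicity, PN = (p₁ − p₀) / p₁.
PN = (0.3891 − 0.14069) / 0.3891 = 0.24841 / 0.3891 ≈ 0.6384

PN ≈ 0.638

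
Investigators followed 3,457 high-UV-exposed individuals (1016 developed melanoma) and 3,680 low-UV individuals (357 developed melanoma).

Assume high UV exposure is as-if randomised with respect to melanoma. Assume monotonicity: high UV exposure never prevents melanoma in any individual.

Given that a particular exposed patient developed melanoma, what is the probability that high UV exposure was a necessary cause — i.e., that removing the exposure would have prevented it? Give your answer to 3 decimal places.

p₁ = P(outcome | exposed) = 1016/3457 = 0.2939
p₀ = P(outcome | unexposed) = 357/3680 = 0.097011
Under exogeneity and monotonicity, PN = (p₁ − p₀) / p₁.
PN = (0.2939 − 0.097011) / 0.2939 = 0.19689 / 0.2939 ≈ 0.6699

PN ≈ 0.670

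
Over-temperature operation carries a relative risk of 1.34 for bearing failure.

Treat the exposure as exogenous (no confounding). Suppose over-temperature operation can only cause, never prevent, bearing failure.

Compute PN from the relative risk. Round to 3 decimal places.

Under exogeneity and monotonicity, PN = (RR − 1) / RR = 1 − 1/RR.
PN = (1.34 − 1) / 1.34 = 0.34 / 1.34 ≈ 0.2537

PN ≈ 0.254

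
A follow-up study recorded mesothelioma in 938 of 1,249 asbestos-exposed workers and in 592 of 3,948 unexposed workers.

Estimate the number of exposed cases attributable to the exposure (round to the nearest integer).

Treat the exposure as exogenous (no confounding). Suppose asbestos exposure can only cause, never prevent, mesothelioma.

about 751 cases

p₁ = P(outcome | exposed) = 938/1249 = 0.751
p₀ = P(outcome | unexposed) = 592/3948 = 0.14995
PN = (p₁ − p₀)/p₁ = (0.751 − 0.14995) / 0.751 ≈ 0.80033.
Attributable cases ≈ PN × (exposed cases) = 0.80033 × 938 ≈ 750.71.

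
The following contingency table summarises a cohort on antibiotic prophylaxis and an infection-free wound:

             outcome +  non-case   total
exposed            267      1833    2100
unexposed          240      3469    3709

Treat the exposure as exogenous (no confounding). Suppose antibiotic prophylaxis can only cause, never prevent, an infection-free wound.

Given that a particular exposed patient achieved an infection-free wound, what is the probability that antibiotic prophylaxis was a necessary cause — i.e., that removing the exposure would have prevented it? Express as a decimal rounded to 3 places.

PN ≈ 0.491

p₁ = P(outcome | exposed) = 267/2100 = 0.12714
p₀ = P(outcome | unexposed) = 240/3709 = 0.064707
Under exogeneity and monotonicity, PN = (p₁ − p₀)/p₁.
PN = (0.12714 − 0.064707) / 0.12714 ≈ 0.4911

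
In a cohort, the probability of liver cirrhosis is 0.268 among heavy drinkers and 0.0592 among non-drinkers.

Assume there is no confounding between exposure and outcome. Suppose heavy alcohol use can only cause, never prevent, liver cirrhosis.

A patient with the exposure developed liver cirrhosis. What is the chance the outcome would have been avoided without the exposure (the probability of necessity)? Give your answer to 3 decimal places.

Let p₁ = 0.268, p₀ = 0.0592.
Under exogeneity and monotonicity, PN = (p₁ − p₀) / p₁.
PN = (0.268 − 0.0592) / 0.268 = 0.2088 / 0.268 ≈ 0.7791

PN ≈ 0.779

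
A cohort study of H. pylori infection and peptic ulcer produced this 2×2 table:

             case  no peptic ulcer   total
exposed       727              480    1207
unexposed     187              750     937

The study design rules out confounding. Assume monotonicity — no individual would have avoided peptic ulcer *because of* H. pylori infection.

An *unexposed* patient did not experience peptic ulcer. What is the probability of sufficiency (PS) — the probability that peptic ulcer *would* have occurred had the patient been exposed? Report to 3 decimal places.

p₁ = P(outcome | exposed) = 727/1207 = 0.60232
p₀ = P(outcome | unexposed) = 187/937 = 0.19957
Under exogeneity and monotonicity, PS = (p₁ − p₀) / (1 − p₀).
PS = (0.60232 − 0.19957) / (1 − 0.19957) = 0.40275 / 0.80043 ≈ 0.5032

PS ≈ 0.503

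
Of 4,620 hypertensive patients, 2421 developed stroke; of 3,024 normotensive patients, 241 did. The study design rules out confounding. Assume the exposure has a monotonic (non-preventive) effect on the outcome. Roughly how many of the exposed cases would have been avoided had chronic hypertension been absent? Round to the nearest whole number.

p₁ = P(outcome | exposed) = 2421/4620 = 0.52403
p₀ = P(outcome | unexposed) = 241/3024 = 0.079696
PN = (p₁ − p₀)/p₁ = (0.52403 − 0.079696) / 0.52403 ≈ 0.84792.
Attributable cases ≈ PN × (exposed cases) = 0.84792 × 2421 ≈ 2052.81.

about 2053 cases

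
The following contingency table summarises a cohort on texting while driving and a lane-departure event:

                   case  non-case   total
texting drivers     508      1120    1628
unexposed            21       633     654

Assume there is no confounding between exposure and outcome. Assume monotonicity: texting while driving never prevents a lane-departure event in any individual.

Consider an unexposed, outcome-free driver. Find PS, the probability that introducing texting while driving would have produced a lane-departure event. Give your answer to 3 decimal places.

PS ≈ 0.289

p₁ = P(outcome | exposed) = 508/1628 = 0.31204
p₀ = P(outcome | unexposed) = 21/654 = 0.03211
Under exogeneity and monotonicity, PS = (p₁ − p₀) / (1 − p₀).
PS = (0.31204 − 0.03211) / (1 − 0.03211) = 0.27993 / 0.96789 ≈ 0.2892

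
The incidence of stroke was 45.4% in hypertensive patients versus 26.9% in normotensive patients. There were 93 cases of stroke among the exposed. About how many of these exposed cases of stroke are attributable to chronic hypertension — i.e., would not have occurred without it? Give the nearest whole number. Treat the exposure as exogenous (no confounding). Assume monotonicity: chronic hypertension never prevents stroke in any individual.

about 38 cases

p₁ = 0.454, p₀ = 0.269.
PN = (p₁ − p₀)/p₁ = (0.454 − 0.269) / 0.454 ≈ 0.40749.
Attributable cases ≈ PN × (exposed cases) = 0.40749 × 93 ≈ 37.90.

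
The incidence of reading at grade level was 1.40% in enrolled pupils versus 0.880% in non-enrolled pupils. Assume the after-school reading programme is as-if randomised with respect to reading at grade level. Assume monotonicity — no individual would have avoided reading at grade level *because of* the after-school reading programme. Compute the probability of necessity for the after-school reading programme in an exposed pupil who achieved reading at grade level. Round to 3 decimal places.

PN ≈ 0.371

p₁ = 0.014, p₀ = 0.0088.
Under exogeneity and monotonicity, PN = (p₁ − p₀) / p₁.
PN = (0.014 − 0.0088) / 0.014 = 0.0052 / 0.014 ≈ 0.3714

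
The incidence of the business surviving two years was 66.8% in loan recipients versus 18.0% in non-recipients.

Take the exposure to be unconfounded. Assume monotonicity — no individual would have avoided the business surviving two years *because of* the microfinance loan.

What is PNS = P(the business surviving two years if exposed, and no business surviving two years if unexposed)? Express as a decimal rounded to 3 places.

p₁ = 0.668, p₀ = 0.18.
Under exogeneity and monotonicity, PNS = p₁ − p₀.
PNS = 0.668 − 0.18 = 0.488

PNS ≈ 0.488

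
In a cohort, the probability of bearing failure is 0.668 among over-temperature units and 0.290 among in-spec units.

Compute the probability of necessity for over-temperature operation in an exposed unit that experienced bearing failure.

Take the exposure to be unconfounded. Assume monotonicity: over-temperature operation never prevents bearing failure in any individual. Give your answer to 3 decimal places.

PN ≈ 0.566

Let p₁ = 0.668, p₀ = 0.29.
Under exogeneity and monotonicity, PN = (p₁ − p₀) / p₁.
PN = (0.668 − 0.29) / 0.668 = 0.378 / 0.668 ≈ 0.5659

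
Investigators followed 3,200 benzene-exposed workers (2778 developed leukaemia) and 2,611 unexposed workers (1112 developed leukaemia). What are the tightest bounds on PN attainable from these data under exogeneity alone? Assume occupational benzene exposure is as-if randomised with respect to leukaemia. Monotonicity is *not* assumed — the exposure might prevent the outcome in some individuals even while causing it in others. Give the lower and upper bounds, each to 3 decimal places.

p₁ = P(outcome | exposed) = 2778/3200 = 0.86813
p₀ = P(outcome | unexposed) = 1112/2611 = 0.42589
Under exogeneity alone the bounds on PN are max{0,(p₁−p₀)/p₁} ≤ PN ≤ min{1,(1−p₀)/p₁}.
  lower = (p₁ − p₀)/p₁ = 0.44223 / 0.86813 ≈ 0.5094
  upper = min{1, (1 − p₀)/p₁} = 0.57411 / 0.86813 ≈ 0.6613

0.509 ≤ PN ≤ 0.661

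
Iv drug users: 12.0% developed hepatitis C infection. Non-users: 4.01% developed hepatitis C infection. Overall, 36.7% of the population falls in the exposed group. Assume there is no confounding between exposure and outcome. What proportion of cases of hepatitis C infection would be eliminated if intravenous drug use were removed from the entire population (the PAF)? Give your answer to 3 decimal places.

PAF ≈ 0.422

p₁ = 0.12, p₀ = 0.0401.
Overall risk P(Y=1) = π·p₁ + (1−π)·p₀ = 0.367×0.12 + 0.633×0.0401 = 0.069423.
Under exogeneity, PAF = [P(Y=1) − p₀] / P(Y=1).
PAF = (0.069423 − 0.0401) / 0.069423 ≈ 0.4224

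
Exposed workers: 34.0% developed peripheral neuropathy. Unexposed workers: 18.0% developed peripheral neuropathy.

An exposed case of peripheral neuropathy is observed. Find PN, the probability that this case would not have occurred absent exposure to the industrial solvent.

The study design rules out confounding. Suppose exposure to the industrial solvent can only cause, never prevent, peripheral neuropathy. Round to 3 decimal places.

p₁ = 0.34, p₀ = 0.18.
Under exogeneity and monotonicity, PN = (p₁ − p₀) / p₁.
PN = (0.34 − 0.18) / 0.34 = 0.16 / 0.34 ≈ 0.4706

PN ≈ 0.471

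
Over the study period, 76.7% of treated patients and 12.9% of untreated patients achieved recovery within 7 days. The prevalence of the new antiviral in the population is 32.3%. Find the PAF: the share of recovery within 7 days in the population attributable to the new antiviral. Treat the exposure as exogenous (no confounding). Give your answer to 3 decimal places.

PAF ≈ 0.615

p₁ = 0.767, p₀ = 0.129.
Overall risk P(Y=1) = π·p₁ + (1−π)·p₀ = 0.323×0.767 + 0.677×0.129 = 0.33507.
Under exogeneity, PAF = [P(Y=1) − p₀] / P(Y=1).
PAF = (0.33507 − 0.129) / 0.33507 ≈ 0.6150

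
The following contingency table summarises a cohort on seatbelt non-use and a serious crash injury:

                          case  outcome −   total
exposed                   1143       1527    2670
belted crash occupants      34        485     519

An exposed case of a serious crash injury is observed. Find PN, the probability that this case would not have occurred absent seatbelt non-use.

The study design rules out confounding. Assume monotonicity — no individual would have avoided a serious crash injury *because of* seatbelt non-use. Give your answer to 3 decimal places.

PN ≈ 0.847

p₁ = P(outcome | exposed) = 1143/2670 = 0.42809
p₀ = P(outcome | unexposed) = 34/519 = 0.065511
Under exogeneity and monotonicity, PN = (p₁ − p₀) / p₁.
PN = (0.42809 − 0.065511) / 0.42809 = 0.36258 / 0.42809 ≈ 0.8470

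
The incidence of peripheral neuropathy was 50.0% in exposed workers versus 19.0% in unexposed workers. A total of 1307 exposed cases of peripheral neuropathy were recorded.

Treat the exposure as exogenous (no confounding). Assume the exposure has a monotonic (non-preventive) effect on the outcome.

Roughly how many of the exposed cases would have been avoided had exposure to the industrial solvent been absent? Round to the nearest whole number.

about 810 cases

p₁ = 0.5, p₀ = 0.19.
PN = (p₁ − p₀)/p₁ = (0.5 − 0.19) / 0.5 ≈ 0.62000.
Attributable cases ≈ PN × (exposed cases) = 0.62000 × 1307 ≈ 810.34.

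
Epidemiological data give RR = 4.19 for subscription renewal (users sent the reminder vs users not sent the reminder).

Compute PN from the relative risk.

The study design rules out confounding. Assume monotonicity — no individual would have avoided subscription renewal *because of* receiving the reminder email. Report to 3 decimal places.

Under exogeneity and monotonicity, PN = (RR − 1) / RR = 1 − 1/RR.
PN = (4.19 − 1) / 4.19 = 3.19 / 4.19 ≈ 0.7613

PN ≈ 0.761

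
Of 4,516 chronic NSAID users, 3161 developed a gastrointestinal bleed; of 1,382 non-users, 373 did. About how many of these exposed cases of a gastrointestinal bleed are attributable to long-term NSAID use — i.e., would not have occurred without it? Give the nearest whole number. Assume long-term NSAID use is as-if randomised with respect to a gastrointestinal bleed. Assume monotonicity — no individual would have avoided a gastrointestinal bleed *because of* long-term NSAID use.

about 1942 cases

p₁ = P(outcome | exposed) = 3161/4516 = 0.69996
p₀ = P(outcome | unexposed) = 373/1382 = 0.2699
PN = (p₁ − p₀)/p₁ = (0.69996 − 0.2699) / 0.69996 ≈ 0.61441.
Attributable cases ≈ PN × (exposed cases) = 0.61441 × 3161 ≈ 1942.14.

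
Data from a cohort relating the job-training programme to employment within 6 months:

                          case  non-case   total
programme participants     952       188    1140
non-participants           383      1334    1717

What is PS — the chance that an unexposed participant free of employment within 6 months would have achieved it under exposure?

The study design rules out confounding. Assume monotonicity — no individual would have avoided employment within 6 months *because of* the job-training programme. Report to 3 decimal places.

PS ≈ 0.788

p₁ = P(outcome | exposed) = 952/1140 = 0.83509
p₀ = P(outcome | unexposed) = 383/1717 = 0.22306
Under exogeneity and monotonicity, PS = (p₁ − p₀) / (1 − p₀).
PS = (0.83509 − 0.22306) / (1 − 0.22306) = 0.61202 / 0.77694 ≈ 0.7877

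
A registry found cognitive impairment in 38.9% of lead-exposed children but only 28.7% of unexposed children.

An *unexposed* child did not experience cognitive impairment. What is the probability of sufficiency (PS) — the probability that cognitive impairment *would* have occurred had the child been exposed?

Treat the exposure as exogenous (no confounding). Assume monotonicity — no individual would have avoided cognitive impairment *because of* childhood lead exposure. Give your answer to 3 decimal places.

p₁ = 0.389, p₀ = 0.287.
Under exogeneity and monotonicity, PS = (p₁ − p₀) / (1 − p₀).
PS = (0.389 − 0.287) / (1 − 0.287) = 0.102 / 0.713 ≈ 0.1431

PS ≈ 0.143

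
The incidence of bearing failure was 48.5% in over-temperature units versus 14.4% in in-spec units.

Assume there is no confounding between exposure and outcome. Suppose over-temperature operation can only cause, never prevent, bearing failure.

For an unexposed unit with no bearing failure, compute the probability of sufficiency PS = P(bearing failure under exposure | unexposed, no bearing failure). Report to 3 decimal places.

PS ≈ 0.398

p₁ = 0.485, p₀ = 0.144.
Under exogeneity and monotonicity, PS = (p₁ − p₀) / (1 − p₀).
PS = (0.485 − 0.144) / (1 − 0.144) = 0.341 / 0.856 ≈ 0.3984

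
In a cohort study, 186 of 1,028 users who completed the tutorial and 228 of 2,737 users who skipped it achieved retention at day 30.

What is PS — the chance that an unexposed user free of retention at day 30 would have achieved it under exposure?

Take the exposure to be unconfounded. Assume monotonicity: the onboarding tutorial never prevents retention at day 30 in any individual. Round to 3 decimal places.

p₁ = P(outcome | exposed) = 186/1028 = 0.18093
p₀ = P(outcome | unexposed) = 228/2737 = 0.083303
Under exogeneity and monotonicity, PS = (p₁ − p₀) / (1 − p₀).
PS = (0.18093 − 0.083303) / (1 − 0.083303) = 0.097631 / 0.9167 ≈ 0.1065

PS ≈ 0.107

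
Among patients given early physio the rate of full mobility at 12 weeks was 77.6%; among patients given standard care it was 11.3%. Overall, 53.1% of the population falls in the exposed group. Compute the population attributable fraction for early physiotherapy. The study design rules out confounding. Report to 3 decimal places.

PAF ≈ 0.757

p₁ = 0.776, p₀ = 0.113.
Overall risk P(Y=1) = π·p₁ + (1−π)·p₀ = 0.531×0.776 + 0.469×0.113 = 0.46505.
Under exogeneity, PAF = [P(Y=1) − p₀] / P(Y=1).
PAF = (0.46505 − 0.113) / 0.46505 ≈ 0.7570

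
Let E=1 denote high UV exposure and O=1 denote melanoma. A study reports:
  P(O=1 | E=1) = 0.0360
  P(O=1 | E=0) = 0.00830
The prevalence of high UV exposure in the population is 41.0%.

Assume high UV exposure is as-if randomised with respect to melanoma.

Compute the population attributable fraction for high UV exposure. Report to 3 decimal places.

Let p₁ = 0.036, p₀ = 0.0083.
Overall risk P(Y=1) = π·p₁ + (1−π)·p₀ = 0.41×0.036 + 0.59×0.0083 = 0.019657.
Under exogeneity, PAF = [P(Y=1) − p₀] / P(Y=1).
PAF = (0.019657 − 0.0083) / 0.019657 ≈ 0.5778

PAF ≈ 0.578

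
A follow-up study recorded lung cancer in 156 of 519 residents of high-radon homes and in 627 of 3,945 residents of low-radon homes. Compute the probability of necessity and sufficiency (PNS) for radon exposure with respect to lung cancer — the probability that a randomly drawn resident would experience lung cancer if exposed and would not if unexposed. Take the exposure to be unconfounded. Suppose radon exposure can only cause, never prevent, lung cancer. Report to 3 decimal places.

p₁ = P(outcome | exposed) = 156/519 = 0.30058
p₀ = P(outcome | unexposed) = 627/3945 = 0.15894
Under exogeneity and monotonicity, PNS = p₁ − p₀.
PNS = 0.30058 − 0.15894 = 0.14164

PNS ≈ 0.142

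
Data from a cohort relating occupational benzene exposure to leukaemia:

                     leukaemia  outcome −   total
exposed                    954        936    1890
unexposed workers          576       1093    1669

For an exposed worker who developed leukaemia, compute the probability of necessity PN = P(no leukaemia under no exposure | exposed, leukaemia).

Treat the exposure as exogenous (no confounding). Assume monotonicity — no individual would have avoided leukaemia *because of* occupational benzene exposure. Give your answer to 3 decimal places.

p₁ = P(outcome | exposed) = 954/1890 = 0.50476
p₀ = P(outcome | unexposed) = 576/1669 = 0.34512
Under exogeneity and monotonicity, PN = (p₁ − p₀)/p₁.
PN = (0.50476 − 0.34512) / 0.50476 ≈ 0.3163

PN ≈ 0.316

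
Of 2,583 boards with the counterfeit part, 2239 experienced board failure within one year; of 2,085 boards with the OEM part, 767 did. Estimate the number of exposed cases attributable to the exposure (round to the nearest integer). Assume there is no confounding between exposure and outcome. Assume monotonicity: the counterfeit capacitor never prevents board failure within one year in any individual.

about 1289 cases

p₁ = P(outcome | exposed) = 2239/2583 = 0.86682
p₀ = P(outcome | unexposed) = 767/2085 = 0.36787
PN = (p₁ − p₀)/p₁ = (0.86682 − 0.36787) / 0.86682 ≈ 0.57562.
Attributable cases ≈ PN × (exposed cases) = 0.57562 × 2239 ≈ 1288.80.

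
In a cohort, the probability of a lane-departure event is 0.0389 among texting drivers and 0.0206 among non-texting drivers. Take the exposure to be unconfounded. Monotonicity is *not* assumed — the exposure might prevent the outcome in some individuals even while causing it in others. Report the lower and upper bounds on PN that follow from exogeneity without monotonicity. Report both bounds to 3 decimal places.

0.470 ≤ PN ≤ 1.000

Let p₁ = 0.0389, p₀ = 0.0206.
Under exogeneity alone the bounds on PN are max{0,(p₁−p₀)/p₁} ≤ PN ≤ min{1,(1−p₀)/p₁}.
  lower = (p₁ − p₀)/p₁ = 0.0183 / 0.0389 ≈ 0.4704
  upper = min{1, (1 − p₀)/p₁} = 0.9794 / 0.0389 ≈ 25.1774 → capped at 1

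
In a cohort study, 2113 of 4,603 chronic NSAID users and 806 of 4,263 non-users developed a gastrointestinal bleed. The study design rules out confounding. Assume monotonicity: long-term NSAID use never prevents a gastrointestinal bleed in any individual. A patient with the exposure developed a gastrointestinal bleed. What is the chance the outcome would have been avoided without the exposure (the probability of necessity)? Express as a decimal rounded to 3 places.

PN ≈ 0.588

p₁ = P(outcome | exposed) = 2113/4603 = 0.45905
p₀ = P(outcome | unexposed) = 806/4263 = 0.18907
Under exogeneity and monotonicity, PN = (p₁ − p₀) / p₁.
PN = (0.45905 − 0.18907) / 0.45905 = 0.26998 / 0.45905 ≈ 0.5881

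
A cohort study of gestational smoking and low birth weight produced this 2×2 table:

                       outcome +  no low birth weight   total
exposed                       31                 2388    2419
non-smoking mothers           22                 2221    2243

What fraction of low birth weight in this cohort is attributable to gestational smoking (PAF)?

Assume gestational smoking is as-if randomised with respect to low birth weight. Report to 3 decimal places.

p₁ = P(outcome | exposed) = 31/2419 = 0.012815
p₀ = P(outcome | unexposed) = 22/2243 = 0.0098083
Exposure prevalence π = 2419/4662 = 0.51888; overall risk P(Y=1) = 0.011369.
Under exogeneity, PAF = [P(Y=1) − p₀]/P(Y=1).
PAF = (0.011369 − 0.0098083) / 0.011369 ≈ 0.1372

PAF ≈ 0.137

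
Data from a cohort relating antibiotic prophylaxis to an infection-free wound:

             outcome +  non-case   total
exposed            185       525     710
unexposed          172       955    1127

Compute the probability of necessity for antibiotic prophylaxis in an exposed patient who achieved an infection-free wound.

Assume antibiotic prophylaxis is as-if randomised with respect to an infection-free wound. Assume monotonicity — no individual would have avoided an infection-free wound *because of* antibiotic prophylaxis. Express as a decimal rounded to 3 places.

PN ≈ 0.414

p₁ = P(outcome | exposed) = 185/710 = 0.26056
p₀ = P(outcome | unexposed) = 172/1127 = 0.15262
Under exogeneity and monotonicity, PN = (p₁ − p₀)/p₁.
PN = (0.26056 − 0.15262) / 0.26056 ≈ 0.4143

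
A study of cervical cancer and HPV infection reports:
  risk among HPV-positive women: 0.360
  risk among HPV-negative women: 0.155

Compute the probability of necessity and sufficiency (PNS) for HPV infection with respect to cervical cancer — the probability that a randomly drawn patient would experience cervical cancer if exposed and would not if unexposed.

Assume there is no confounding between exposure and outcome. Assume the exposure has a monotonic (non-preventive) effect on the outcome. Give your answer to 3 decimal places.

PNS ≈ 0.205

Let p₁ = 0.36, p₀ = 0.155.
Under exogeneity and monotonicity, PNS = p₁ − p₀.
PNS = 0.36 − 0.155 = 0.205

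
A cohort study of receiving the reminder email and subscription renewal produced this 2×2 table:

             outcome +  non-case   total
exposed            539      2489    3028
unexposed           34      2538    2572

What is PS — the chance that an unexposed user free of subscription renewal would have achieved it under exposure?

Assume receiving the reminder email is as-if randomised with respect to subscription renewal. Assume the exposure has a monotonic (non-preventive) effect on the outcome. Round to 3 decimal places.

p₁ = P(outcome | exposed) = 539/3028 = 0.17801
p₀ = P(outcome | unexposed) = 34/2572 = 0.013219
Under exogeneity and monotonicity, PS = (p₁ − p₀)/(1 − p₀).
PS = (0.17801 − 0.013219) / 0.98678 ≈ 0.1670

PS ≈ 0.167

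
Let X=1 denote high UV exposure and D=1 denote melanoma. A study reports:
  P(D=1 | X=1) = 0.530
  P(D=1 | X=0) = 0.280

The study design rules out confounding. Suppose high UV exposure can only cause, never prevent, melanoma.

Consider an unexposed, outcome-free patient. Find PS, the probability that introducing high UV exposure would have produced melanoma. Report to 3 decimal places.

Let p₁ = 0.53, p₀ = 0.28.
Under exogeneity and monotonicity, PS = (p₁ − p₀) / (1 − p₀).
PS = (0.53 − 0.28) / (1 − 0.28) = 0.25 / 0.72 ≈ 0.3472

PS ≈ 0.347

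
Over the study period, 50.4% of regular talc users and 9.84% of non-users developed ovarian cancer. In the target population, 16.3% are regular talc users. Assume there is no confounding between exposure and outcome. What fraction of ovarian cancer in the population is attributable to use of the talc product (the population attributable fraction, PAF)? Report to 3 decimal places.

p₁ = 0.504, p₀ = 0.0984.
Overall risk P(Y=1) = π·p₁ + (1−π)·p₀ = 0.163×0.504 + 0.837×0.0984 = 0.16451.
Under exogeneity, PAF = [P(Y=1) − p₀] / P(Y=1).
PAF = (0.16451 − 0.0984) / 0.16451 ≈ 0.4019

PAF ≈ 0.402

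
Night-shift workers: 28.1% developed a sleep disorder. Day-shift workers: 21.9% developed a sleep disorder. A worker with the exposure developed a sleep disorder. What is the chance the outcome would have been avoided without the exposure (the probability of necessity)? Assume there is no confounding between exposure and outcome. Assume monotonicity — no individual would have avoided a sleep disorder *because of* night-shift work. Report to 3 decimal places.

PN ≈ 0.221

p₁ = 0.281, p₀ = 0.219.
Under exogeneity and monotonicity, PN = (p₁ − p₀) / p₁.
PN = (0.281 − 0.219) / 0.281 = 0.062 / 0.281 ≈ 0.2206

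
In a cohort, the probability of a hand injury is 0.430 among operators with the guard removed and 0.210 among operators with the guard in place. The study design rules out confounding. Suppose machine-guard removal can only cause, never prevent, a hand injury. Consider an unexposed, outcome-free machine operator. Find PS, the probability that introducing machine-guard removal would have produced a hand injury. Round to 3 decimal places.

PS ≈ 0.278

Let p₁ = 0.43, p₀ = 0.21.
Under exogeneity and monotonicity, PS = (p₁ − p₀) / (1 − p₀).
PS = (0.43 − 0.21) / (1 − 0.21) = 0.22 / 0.79 ≈ 0.2785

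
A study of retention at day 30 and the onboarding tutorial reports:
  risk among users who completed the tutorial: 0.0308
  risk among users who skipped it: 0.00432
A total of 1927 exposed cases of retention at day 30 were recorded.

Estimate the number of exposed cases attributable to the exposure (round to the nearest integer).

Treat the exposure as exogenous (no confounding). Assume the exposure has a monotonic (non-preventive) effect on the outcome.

Let p₁ = 0.0308, p₀ = 0.00432.
PN = (p₁ − p₀)/p₁ = (0.0308 − 0.00432) / 0.0308 ≈ 0.85974.
Attributable cases ≈ PN × (exposed cases) = 0.85974 × 1927 ≈ 1656.72.

about 1657 cases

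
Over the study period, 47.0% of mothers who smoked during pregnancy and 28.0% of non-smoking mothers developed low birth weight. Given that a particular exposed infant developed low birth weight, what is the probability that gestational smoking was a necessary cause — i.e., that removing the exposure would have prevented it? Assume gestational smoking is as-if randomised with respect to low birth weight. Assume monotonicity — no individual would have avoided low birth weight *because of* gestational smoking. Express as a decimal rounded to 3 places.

PN ≈ 0.404

p₁ = 0.47, p₀ = 0.28.
Under exogeneity and monotonicity, PN = (p₁ − p₀) / p₁.
PN = (0.47 − 0.28) / 0.47 = 0.19 / 0.47 ≈ 0.4043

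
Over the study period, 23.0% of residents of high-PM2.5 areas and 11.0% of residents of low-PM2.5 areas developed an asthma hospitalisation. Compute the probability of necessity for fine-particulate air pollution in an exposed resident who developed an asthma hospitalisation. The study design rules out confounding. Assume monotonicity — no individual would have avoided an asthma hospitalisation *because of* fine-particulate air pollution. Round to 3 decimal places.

p₁ = 0.23, p₀ = 0.11.
Under exogeneity and monotonicity, PN = (p₁ − p₀) / p₁.
PN = (0.23 − 0.11) / 0.23 = 0.12 / 0.23 ≈ 0.5217

PN ≈ 0.522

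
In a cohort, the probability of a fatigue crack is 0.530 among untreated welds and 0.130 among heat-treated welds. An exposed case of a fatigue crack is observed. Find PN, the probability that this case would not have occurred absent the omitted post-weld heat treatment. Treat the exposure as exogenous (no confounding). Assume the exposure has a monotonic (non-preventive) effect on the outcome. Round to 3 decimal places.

PN ≈ 0.755

Let p₁ = 0.53, p₀ = 0.13.
Under exogeneity and monotonicity, PN = (p₁ − p₀) / p₁.
PN = (0.53 − 0.13) / 0.53 = 0.4 / 0.53 ≈ 0.7547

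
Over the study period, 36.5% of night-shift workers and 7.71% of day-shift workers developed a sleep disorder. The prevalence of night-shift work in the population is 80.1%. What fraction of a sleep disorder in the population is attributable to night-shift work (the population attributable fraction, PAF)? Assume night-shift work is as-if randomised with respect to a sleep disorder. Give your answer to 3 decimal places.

PAF ≈ 0.749

p₁ = 0.365, p₀ = 0.0771.
Overall risk P(Y=1) = π·p₁ + (1−π)·p₀ = 0.801×0.365 + 0.199×0.0771 = 0.30771.
Under exogeneity, PAF = [P(Y=1) − p₀] / P(Y=1).
PAF = (0.30771 − 0.0771) / 0.30771 ≈ 0.7494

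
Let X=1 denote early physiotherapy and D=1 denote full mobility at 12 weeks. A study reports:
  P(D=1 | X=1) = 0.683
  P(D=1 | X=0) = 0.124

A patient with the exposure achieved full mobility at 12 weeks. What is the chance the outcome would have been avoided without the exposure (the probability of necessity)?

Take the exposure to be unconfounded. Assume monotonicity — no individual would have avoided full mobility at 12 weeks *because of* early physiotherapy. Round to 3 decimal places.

PN ≈ 0.818

Let p₁ = 0.683, p₀ = 0.124.
Under exogeneity and monotonicity, PN = (p₁ − p₀) / p₁.
PN = (0.683 − 0.124) / 0.683 = 0.559 / 0.683 ≈ 0.8184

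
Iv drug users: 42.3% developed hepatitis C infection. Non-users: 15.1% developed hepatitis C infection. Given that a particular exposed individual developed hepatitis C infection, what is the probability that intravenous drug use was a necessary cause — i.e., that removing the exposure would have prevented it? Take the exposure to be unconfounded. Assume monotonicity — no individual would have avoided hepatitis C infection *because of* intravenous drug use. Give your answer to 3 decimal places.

p₁ = 0.423, p₀ = 0.151.
Under exogeneity and monotonicity, PN = (p₁ − p₀) / p₁.
PN = (0.423 − 0.151) / 0.423 = 0.272 / 0.423 ≈ 0.6430

PN ≈ 0.643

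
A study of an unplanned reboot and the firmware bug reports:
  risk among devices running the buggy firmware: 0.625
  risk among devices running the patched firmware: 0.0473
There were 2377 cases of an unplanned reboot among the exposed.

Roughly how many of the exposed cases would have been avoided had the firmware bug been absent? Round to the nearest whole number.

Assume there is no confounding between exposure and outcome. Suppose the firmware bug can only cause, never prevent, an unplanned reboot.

about 2197 cases

Let p₁ = 0.625, p₀ = 0.0473.
PN = (p₁ − p₀)/p₁ = (0.625 − 0.0473) / 0.625 ≈ 0.92432.
Attributable cases ≈ PN × (exposed cases) = 0.92432 × 2377 ≈ 2197.11.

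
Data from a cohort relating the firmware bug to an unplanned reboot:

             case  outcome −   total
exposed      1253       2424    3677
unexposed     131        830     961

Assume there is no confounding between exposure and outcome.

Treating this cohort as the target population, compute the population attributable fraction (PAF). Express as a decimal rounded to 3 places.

PAF ≈ 0.543

p₁ = P(outcome | exposed) = 1253/3677 = 0.34077
p₀ = P(outcome | unexposed) = 131/961 = 0.13632
Exposure prevalence π = 3677/4638 = 0.7928; overall risk P(Y=1) = 0.2984.
Under exogeneity, PAF = [P(Y=1) − p₀]/P(Y=1).
PAF = (0.2984 − 0.13632) / 0.2984 ≈ 0.5432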